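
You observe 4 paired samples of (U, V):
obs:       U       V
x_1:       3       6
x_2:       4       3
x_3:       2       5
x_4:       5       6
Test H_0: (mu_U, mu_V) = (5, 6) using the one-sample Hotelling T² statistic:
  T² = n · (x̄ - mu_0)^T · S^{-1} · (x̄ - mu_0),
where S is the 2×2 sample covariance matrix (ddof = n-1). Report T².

Step 1 — sample mean vector:
  mean(U) = (3 + 4 + 2 + 5) / 4 = 14/4 = 3.5
  mean(V) = (6 + 3 + 5 + 6) / 4 = 20/4 = 5
  x̄ = (3.5, 5),  deviation x̄ - mu_0 = (3.5, 5) - (5, 6) = (-1.5, -1).

Step 2 — sample covariance matrix, S[i,j] = (1/(n-1)) · Σ_k (x_{k,i} - mean_i) · (x_{k,j} - mean_j), divisor n-1 = 3:
  S[U,U] = ((-0.5)·(-0.5) + (0.5)·(0.5) + (-1.5)·(-1.5) + (1.5)·(1.5)) / 3 = 5/3 = 1.6667
  S[U,V] = ((-0.5)·(1) + (0.5)·(-2) + (-1.5)·(0) + (1.5)·(1)) / 3 = 0/3 = 0
  S[V,V] = ((1)·(1) + (-2)·(-2) + (0)·(0) + (1)·(1)) / 3 = 6/3 = 2
  S = [[1.6667, 0],
 [0, 2]].

Step 3 — invert S. det(S) = 1.6667·2 - (0)² = 3.3333.
  S^{-1} = (1/det) · [[d, -b], [-b, a]] = [[0.6, 0],
 [0, 0.5]].

Step 4 — quadratic form (x̄ - mu_0)^T · S^{-1} · (x̄ - mu_0):
  S^{-1} · (x̄ - mu_0) = (-0.9, -0.5),
  (x̄ - mu_0)^T · [...] = (-1.5)·(-0.9) + (-1)·(-0.5) = 1.85.

Step 5 — scale by n: T² = 4 · 1.85 = 7.4.

T² ≈ 7.4


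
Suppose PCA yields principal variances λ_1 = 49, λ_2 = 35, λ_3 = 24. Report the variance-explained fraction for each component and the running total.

Step 1 — total variance = trace(Sigma) = Σ λ_i = 49 + 35 + 24 = 108.

Step 2 — fraction explained by component i = λ_i / Σ λ:
  PC1: 49/108 = 0.4537
  PC2: 35/108 = 0.3241
  PC3: 24/108 = 0.2222

Step 3 — cumulative fraction after k components = (λ_1 + ... + λ_k) / Σ λ:
  k = 1: 49/108 = 0.4537
  k = 2: (49 + 35)/108 = 84/108 = 0.7778
  k = 3: (49 + 35 + 24)/108 = 108/108 = 1

Summary (fraction, with percent):

explained: PC1 0.4537 (45.37%), PC2 0.3241 (32.41%), PC3 0.2222 (22.22%);  cumulative: 0.4537, 0.7778, 1


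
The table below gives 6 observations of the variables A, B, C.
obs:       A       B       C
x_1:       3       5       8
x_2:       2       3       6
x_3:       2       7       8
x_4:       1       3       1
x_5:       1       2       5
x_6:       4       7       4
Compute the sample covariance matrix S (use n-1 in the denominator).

Step 1 — column means:
  mean(A) = (3 + 2 + 2 + 1 + 1 + 4) / 6 = 13/6 = 2.1667
  mean(B) = (5 + 3 + 7 + 3 + 2 + 7) / 6 = 27/6 = 4.5
  mean(C) = (8 + 6 + 8 + 1 + 5 + 4) / 6 = 32/6 = 5.3333

Step 2 — sample covariance S[i,j] = (1/(n-1)) · Σ_k (x_{k,i} - mean_i) · (x_{k,j} - mean_j), with n-1 = 5.
  S[A,A] = ((0.8333)·(0.8333) + (-0.1667)·(-0.1667) + (-0.1667)·(-0.1667) + (-1.1667)·(-1.1667) + (-1.1667)·(-1.1667) + (1.8333)·(1.8333)) / 5 = 6.8333/5 = 1.3667
  S[A,B] = ((0.8333)·(0.5) + (-0.1667)·(-1.5) + (-0.1667)·(2.5) + (-1.1667)·(-1.5) + (-1.1667)·(-2.5) + (1.8333)·(2.5)) / 5 = 9.5/5 = 1.9
  S[A,C] = ((0.8333)·(2.6667) + (-0.1667)·(0.6667) + (-0.1667)·(2.6667) + (-1.1667)·(-4.3333) + (-1.1667)·(-0.3333) + (1.8333)·(-1.3333)) / 5 = 4.6667/5 = 0.9333
  S[B,B] = ((0.5)·(0.5) + (-1.5)·(-1.5) + (2.5)·(2.5) + (-1.5)·(-1.5) + (-2.5)·(-2.5) + (2.5)·(2.5)) / 5 = 23.5/5 = 4.7
  S[B,C] = ((0.5)·(2.6667) + (-1.5)·(0.6667) + (2.5)·(2.6667) + (-1.5)·(-4.3333) + (-2.5)·(-0.3333) + (2.5)·(-1.3333)) / 5 = 11/5 = 2.2
  S[C,C] = ((2.6667)·(2.6667) + (0.6667)·(0.6667) + (2.6667)·(2.6667) + (-4.3333)·(-4.3333) + (-0.3333)·(-0.3333) + (-1.3333)·(-1.3333)) / 5 = 35.3333/5 = 7.0667

S is symmetric (S[j,i] = S[i,j]). Assembling:

S = [[1.3667, 1.9, 0.9333],
 [1.9, 4.7, 2.2],
 [0.9333, 2.2, 7.0667]]


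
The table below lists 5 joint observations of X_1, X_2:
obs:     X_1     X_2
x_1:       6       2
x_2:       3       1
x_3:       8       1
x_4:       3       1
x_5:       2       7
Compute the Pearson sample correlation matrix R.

Step 1 — column means:
  mean(X_1) = (6 + 3 + 8 + 3 + 2) / 5 = 22/5 = 4.4
  mean(X_2) = (2 + 1 + 1 + 1 + 7) / 5 = 12/5 = 2.4

Step 2 — sample variances and covariances s[i,j] = (1/(n-1)) · Σ_k (x_{k,i} - mean_i) · (x_{k,j} - mean_j), with n-1 = 4:
  s[X_1,X_1] = ((1.6)·(1.6) + (-1.4)·(-1.4) + (3.6)·(3.6) + (-1.4)·(-1.4) + (-2.4)·(-2.4)) / 4 = 25.2/4 = 6.3
  s[X_1,X_2] = ((1.6)·(-0.4) + (-1.4)·(-1.4) + (3.6)·(-1.4) + (-1.4)·(-1.4) + (-2.4)·(4.6)) / 4 = -12.8/4 = -3.2
  s[X_2,X_2] = ((-0.4)·(-0.4) + (-1.4)·(-1.4) + (-1.4)·(-1.4) + (-1.4)·(-1.4) + (4.6)·(4.6)) / 4 = 27.2/4 = 6.8
  Sample standard deviations s_i = √(s[i,i]):
  s(X_1) = √(6.3) = 2.51
  s(X_2) = √(6.8) = 2.6077

Step 3 — r_{ij} = s_{ij} / (s_i · s_j):
  r[X_1,X_1] = 1 (diagonal).
  r[X_1,X_2] = -3.2 / (2.51 · 2.6077) = -3.2 / 6.5452 = -0.4889
  r[X_2,X_2] = 1 (diagonal).

R is symmetric with unit diagonal. Assembling:

R = [[1, -0.4889],
 [-0.4889, 1]]


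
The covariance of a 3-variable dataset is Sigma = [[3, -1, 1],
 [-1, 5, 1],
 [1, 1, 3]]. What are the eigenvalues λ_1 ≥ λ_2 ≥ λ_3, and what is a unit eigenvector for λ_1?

Step 1 — characteristic polynomial p(λ) = det(λI - Sigma) = λ³ - tr·λ² + c_1·λ - det, where tr = trace, c_1 = sum of the principal 2×2 minors, det = det(Sigma):
  tr = 3 + 5 + 3 = 11,
  c_1 = (3·5 - (-1)²) + (3·3 - (1)²) + (5·3 - (1)²) = 14 + 8 + 14 = 36,
  det = 3·(5·3 - (1)²) - (-1)·((-1)·3 - (1)·(1)) + (1)·((-1)·(1) - 5·(1)) = 3·(14) - (-1)·(-4) + (1)·(-6) = 32.
  So p(λ) = λ³ - 11λ² + 36λ - 32.
Step 2 — look for an integer root (rational root theorem: any rational root is an integer divisor of 32). Testing λ = 4:
  p(4) = 64 - 176 + 144 - 32 = 0  ✓
  Dividing out (λ - 4): p(λ) = (λ - 4)(λ² - 7λ + 8).
Step 3 — remaining eigenvalues from the quadratic λ² - 7λ + 8 = 0:
  Δ = 7² - 4·8 = 49 - 32 = 17,  λ = (7 ± √17)/2 = (7 ± 4.1231)/2 ≈ 5.5616 or 1.4384.
  Sorted: λ_1 = 5.5616,  λ_2 = 4,  λ_3 = 1.4384  (check: sum = 11 = tr ✓).

Step 4 — unit eigenvector for λ_1 ≈ 5.5616: v spans the null space of (Sigma - λ_1 I), whose rows are
  r_1 = (-2.5616, -1, 1),  r_2 = (-1, -0.5616, 1),  r_3 = (1, 1, -2.5616).
  v is orthogonal to every row, so take v ∝ r_1 × r_2 = ((-1)·(1) - (1)·(-0.5616), (1)·(-1) - (-2.5616)·(1), (-2.5616)·(-0.5616) - (-1)·(-1)) ≈ (-0.4384, 1.5616, 0.4384).
  Rescale (multiply by -1 so the first nonzero entry is positive): u = (0.4384, -1.5616, -0.4384).
  ||u|| = √((0.4384)² + (-1.5616)² + (-0.4384)²) = √(2.8229) ≈ 1.6802,  v_1 = u/||u|| ≈ (0.261, -0.9294, -0.261) (||v_1|| = 1).

λ_1 = 5.5616,  λ_2 = 4,  λ_3 = 1.4384;  v_1 ≈ (0.261, -0.9294, -0.261)


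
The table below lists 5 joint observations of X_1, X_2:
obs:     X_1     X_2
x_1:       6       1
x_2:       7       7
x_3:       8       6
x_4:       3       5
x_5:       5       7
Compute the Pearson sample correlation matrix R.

Step 1 — column means:
  mean(X_1) = (6 + 7 + 8 + 3 + 5) / 5 = 29/5 = 5.8
  mean(X_2) = (1 + 7 + 6 + 5 + 7) / 5 = 26/5 = 5.2

Step 2 — sample variances and covariances s[i,j] = (1/(n-1)) · Σ_k (x_{k,i} - mean_i) · (x_{k,j} - mean_j), with n-1 = 4:
  s[X_1,X_1] = ((0.2)·(0.2) + (1.2)·(1.2) + (2.2)·(2.2) + (-2.8)·(-2.8) + (-0.8)·(-0.8)) / 4 = 14.8/4 = 3.7
  s[X_1,X_2] = ((0.2)·(-4.2) + (1.2)·(1.8) + (2.2)·(0.8) + (-2.8)·(-0.2) + (-0.8)·(1.8)) / 4 = 2.2/4 = 0.55
  s[X_2,X_2] = ((-4.2)·(-4.2) + (1.8)·(1.8) + (0.8)·(0.8) + (-0.2)·(-0.2) + (1.8)·(1.8)) / 4 = 24.8/4 = 6.2
  Sample standard deviations s_i = √(s[i,i]):
  s(X_1) = √(3.7) = 1.9235
  s(X_2) = √(6.2) = 2.49

Step 3 — r_{ij} = s_{ij} / (s_i · s_j):
  r[X_1,X_1] = 1 (diagonal).
  r[X_1,X_2] = 0.55 / (1.9235 · 2.49) = 0.55 / 4.7896 = 0.1148
  r[X_2,X_2] = 1 (diagonal).

R is symmetric with unit diagonal. Assembling:

R = [[1, 0.1148],
 [0.1148, 1]]


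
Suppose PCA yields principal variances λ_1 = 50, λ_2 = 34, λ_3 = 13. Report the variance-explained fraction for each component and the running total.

Step 1 — total variance = trace(Sigma) = Σ λ_i = 50 + 34 + 13 = 97.

Step 2 — fraction explained by component i = λ_i / Σ λ:
  PC1: 50/97 = 0.5155
  PC2: 34/97 = 0.3505
  PC3: 13/97 = 0.134

Step 3 — cumulative fraction after k components = (λ_1 + ... + λ_k) / Σ λ:
  k = 1: 50/97 = 0.5155
  k = 2: (50 + 34)/97 = 84/97 = 0.866
  k = 3: (50 + 34 + 13)/97 = 97/97 = 1

Summary (fraction, with percent):

explained: PC1 0.5155 (51.55%), PC2 0.3505 (35.05%), PC3 0.134 (13.4%);  cumulative: 0.5155, 0.866, 1


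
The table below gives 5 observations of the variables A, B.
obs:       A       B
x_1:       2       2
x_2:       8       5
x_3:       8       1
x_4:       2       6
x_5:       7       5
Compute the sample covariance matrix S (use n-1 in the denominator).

Step 1 — column means:
  mean(A) = (2 + 8 + 8 + 2 + 7) / 5 = 27/5 = 5.4
  mean(B) = (2 + 5 + 1 + 6 + 5) / 5 = 19/5 = 3.8

Step 2 — sample covariance S[i,j] = (1/(n-1)) · Σ_k (x_{k,i} - mean_i) · (x_{k,j} - mean_j), with n-1 = 4.
  S[A,A] = ((-3.4)·(-3.4) + (2.6)·(2.6) + (2.6)·(2.6) + (-3.4)·(-3.4) + (1.6)·(1.6)) / 4 = 39.2/4 = 9.8
  S[A,B] = ((-3.4)·(-1.8) + (2.6)·(1.2) + (2.6)·(-2.8) + (-3.4)·(2.2) + (1.6)·(1.2)) / 4 = -3.6/4 = -0.9
  S[B,B] = ((-1.8)·(-1.8) + (1.2)·(1.2) + (-2.8)·(-2.8) + (2.2)·(2.2) + (1.2)·(1.2)) / 4 = 18.8/4 = 4.7

S is symmetric (S[j,i] = S[i,j]). Assembling:

S = [[9.8, -0.9],
 [-0.9, 4.7]]


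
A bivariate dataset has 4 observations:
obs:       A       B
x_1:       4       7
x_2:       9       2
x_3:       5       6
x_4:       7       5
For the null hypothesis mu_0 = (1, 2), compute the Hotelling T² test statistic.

Step 1 — sample mean vector:
  mean(A) = (4 + 9 + 5 + 7) / 4 = 25/4 = 6.25
  mean(B) = (7 + 2 + 6 + 5) / 4 = 20/4 = 5
  x̄ = (6.25, 5),  deviation x̄ - mu_0 = (6.25, 5) - (1, 2) = (5.25, 3).

Step 2 — sample covariance matrix, S[i,j] = (1/(n-1)) · Σ_k (x_{k,i} - mean_i) · (x_{k,j} - mean_j), divisor n-1 = 3:
  S[A,A] = ((-2.25)·(-2.25) + (2.75)·(2.75) + (-1.25)·(-1.25) + (0.75)·(0.75)) / 3 = 14.75/3 = 4.9167
  S[A,B] = ((-2.25)·(2) + (2.75)·(-3) + (-1.25)·(1) + (0.75)·(0)) / 3 = -14/3 = -4.6667
  S[B,B] = ((2)·(2) + (-3)·(-3) + (1)·(1) + (0)·(0)) / 3 = 14/3 = 4.6667
  S = [[4.9167, -4.6667],
 [-4.6667, 4.6667]].

Step 3 — invert S. det(S) = 4.9167·4.6667 - (-4.6667)² = 1.1667.
  S^{-1} = (1/det) · [[d, -b], [-b, a]] = [[4, 4],
 [4, 4.2143]].

Step 4 — quadratic form (x̄ - mu_0)^T · S^{-1} · (x̄ - mu_0):
  S^{-1} · (x̄ - mu_0) = (33, 33.6429),
  (x̄ - mu_0)^T · [...] = (5.25)·(33) + (3)·(33.6429) = 274.1786.

Step 5 — scale by n: T² = 4 · 274.1786 = 1096.7143.

T² ≈ 1096.7143


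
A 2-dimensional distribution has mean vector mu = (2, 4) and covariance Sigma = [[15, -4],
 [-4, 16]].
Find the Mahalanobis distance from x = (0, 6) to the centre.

Step 1 — centre the observation: (x - mu) = (-2, 2).

Step 2 — invert Sigma. det(Sigma) = 15·16 - (-4)² = 224.
  Sigma^{-1} = (1/det) · [[d, -b], [-b, a]] = [[0.0714, 0.0179],
 [0.0179, 0.067]].

Step 3 — form the quadratic (x - mu)^T · Sigma^{-1} · (x - mu):
  Sigma^{-1} · (x - mu) = (-0.1071, 0.0982).
  (x - mu)^T · [Sigma^{-1} · (x - mu)] = (-2)·(-0.1071) + (2)·(0.0982) = 0.4107.

Step 4 — take square root: d = √(0.4107) ≈ 0.6409.

d(x, mu) = √(0.4107) ≈ 0.6409


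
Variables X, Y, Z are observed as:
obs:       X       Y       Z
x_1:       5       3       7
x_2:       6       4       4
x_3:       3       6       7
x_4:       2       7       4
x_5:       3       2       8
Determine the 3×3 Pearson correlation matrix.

Step 1 — column means:
  mean(X) = (5 + 6 + 3 + 2 + 3) / 5 = 19/5 = 3.8
  mean(Y) = (3 + 4 + 6 + 7 + 2) / 5 = 22/5 = 4.4
  mean(Z) = (7 + 4 + 7 + 4 + 8) / 5 = 30/5 = 6

Step 2 — sample variances and covariances s[i,j] = (1/(n-1)) · Σ_k (x_{k,i} - mean_i) · (x_{k,j} - mean_j), with n-1 = 4:
  s[X,X] = ((1.2)·(1.2) + (2.2)·(2.2) + (-0.8)·(-0.8) + (-1.8)·(-1.8) + (-0.8)·(-0.8)) / 4 = 10.8/4 = 2.7
  s[X,Y] = ((1.2)·(-1.4) + (2.2)·(-0.4) + (-0.8)·(1.6) + (-1.8)·(2.6) + (-0.8)·(-2.4)) / 4 = -6.6/4 = -1.65
  s[X,Z] = ((1.2)·(1) + (2.2)·(-2) + (-0.8)·(1) + (-1.8)·(-2) + (-0.8)·(2)) / 4 = -2/4 = -0.5
  s[Y,Y] = ((-1.4)·(-1.4) + (-0.4)·(-0.4) + (1.6)·(1.6) + (2.6)·(2.6) + (-2.4)·(-2.4)) / 4 = 17.2/4 = 4.3
  s[Y,Z] = ((-1.4)·(1) + (-0.4)·(-2) + (1.6)·(1) + (2.6)·(-2) + (-2.4)·(2)) / 4 = -9/4 = -2.25
  s[Z,Z] = ((1)·(1) + (-2)·(-2) + (1)·(1) + (-2)·(-2) + (2)·(2)) / 4 = 14/4 = 3.5
  Sample standard deviations s_i = √(s[i,i]):
  s(X) = √(2.7) = 1.6432
  s(Y) = √(4.3) = 2.0736
  s(Z) = √(3.5) = 1.8708

Step 3 — r_{ij} = s_{ij} / (s_i · s_j):
  r[X,X] = 1 (diagonal).
  r[X,Y] = -1.65 / (1.6432 · 2.0736) = -1.65 / 3.4073 = -0.4842
  r[X,Z] = -0.5 / (1.6432 · 1.8708) = -0.5 / 3.0741 = -0.1627
  r[Y,Y] = 1 (diagonal).
  r[Y,Z] = -2.25 / (2.0736 · 1.8708) = -2.25 / 3.8794 = -0.58
  r[Z,Z] = 1 (diagonal).

R is symmetric with unit diagonal. Assembling:

R = [[1, -0.4842, -0.1627],
 [-0.4842, 1, -0.58],
 [-0.1627, -0.58, 1]]


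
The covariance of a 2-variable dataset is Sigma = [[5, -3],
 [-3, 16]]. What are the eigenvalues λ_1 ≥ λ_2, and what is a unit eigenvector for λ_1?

Step 1 — characteristic polynomial of 2×2 Sigma:
  det(Sigma - λI) = λ² - trace · λ + det = 0.
  trace = 5 + 16 = 21, det = 5·16 - (-3)² = 71.
Step 2 — discriminant:
  Δ = trace² - 4·det = 441 - 284 = 157.
Step 3 — eigenvalues:
  λ = (trace ± √Δ)/2 = (21 ± 12.53)/2,
  λ_1 = 16.765,  λ_2 = 4.235.

Step 4 — unit eigenvector for λ_1: solve (Sigma - λ_1 I)v = 0. First row:
  (5 - 16.765)·v_x + (-3)·v_y = 0, i.e. (-11.765)·v_x + (-3)·v_y = 0,
  so v ∝ (b, λ_1 - a) = (-3, 11.765); multiply by -1 so the first entry is positive: u = (3, -11.765).
  ||u|| = √((3)² + (-11.765)²) = √(147.4148) ≈ 12.1414,
  v_1 = u/||u|| ≈ (0.2471, -0.969) (||v_1|| = 1).

λ_1 = 16.765,  λ_2 = 4.235;  v_1 ≈ (0.2471, -0.969)


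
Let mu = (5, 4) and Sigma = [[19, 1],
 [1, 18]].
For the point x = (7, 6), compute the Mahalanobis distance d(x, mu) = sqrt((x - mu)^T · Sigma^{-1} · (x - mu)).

Step 1 — centre the observation: (x - mu) = (2, 2).

Step 2 — invert Sigma. det(Sigma) = 19·18 - (1)² = 341.
  Sigma^{-1} = (1/det) · [[d, -b], [-b, a]] = [[0.0528, -0.0029],
 [-0.0029, 0.0557]].

Step 3 — form the quadratic (x - mu)^T · Sigma^{-1} · (x - mu):
  Sigma^{-1} · (x - mu) = (0.0997, 0.1056).
  (x - mu)^T · [Sigma^{-1} · (x - mu)] = (2)·(0.0997) + (2)·(0.1056) = 0.4106.

Step 4 — take square root: d = √(0.4106) ≈ 0.6407.

d(x, mu) = √(0.4106) ≈ 0.6407


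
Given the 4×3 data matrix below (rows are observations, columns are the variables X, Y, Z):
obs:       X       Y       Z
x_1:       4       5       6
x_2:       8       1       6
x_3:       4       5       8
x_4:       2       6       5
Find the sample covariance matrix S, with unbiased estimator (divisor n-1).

Step 1 — column means:
  mean(X) = (4 + 8 + 4 + 2) / 4 = 18/4 = 4.5
  mean(Y) = (5 + 1 + 5 + 6) / 4 = 17/4 = 4.25
  mean(Z) = (6 + 6 + 8 + 5) / 4 = 25/4 = 6.25

Step 2 — sample covariance S[i,j] = (1/(n-1)) · Σ_k (x_{k,i} - mean_i) · (x_{k,j} - mean_j), with n-1 = 3.
  S[X,X] = ((-0.5)·(-0.5) + (3.5)·(3.5) + (-0.5)·(-0.5) + (-2.5)·(-2.5)) / 3 = 19/3 = 6.3333
  S[X,Y] = ((-0.5)·(0.75) + (3.5)·(-3.25) + (-0.5)·(0.75) + (-2.5)·(1.75)) / 3 = -16.5/3 = -5.5
  S[X,Z] = ((-0.5)·(-0.25) + (3.5)·(-0.25) + (-0.5)·(1.75) + (-2.5)·(-1.25)) / 3 = 1.5/3 = 0.5
  S[Y,Y] = ((0.75)·(0.75) + (-3.25)·(-3.25) + (0.75)·(0.75) + (1.75)·(1.75)) / 3 = 14.75/3 = 4.9167
  S[Y,Z] = ((0.75)·(-0.25) + (-3.25)·(-0.25) + (0.75)·(1.75) + (1.75)·(-1.25)) / 3 = -0.25/3 = -0.0833
  S[Z,Z] = ((-0.25)·(-0.25) + (-0.25)·(-0.25) + (1.75)·(1.75) + (-1.25)·(-1.25)) / 3 = 4.75/3 = 1.5833

S is symmetric (S[j,i] = S[i,j]). Assembling:

S = [[6.3333, -5.5, 0.5],
 [-5.5, 4.9167, -0.0833],
 [0.5, -0.0833, 1.5833]]


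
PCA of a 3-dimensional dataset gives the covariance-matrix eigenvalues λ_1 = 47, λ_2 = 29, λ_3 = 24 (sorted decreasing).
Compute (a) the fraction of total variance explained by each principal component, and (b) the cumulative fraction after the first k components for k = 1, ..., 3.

Step 1 — total variance = trace(Sigma) = Σ λ_i = 47 + 29 + 24 = 100.

Step 2 — fraction explained by component i = λ_i / Σ λ:
  PC1: 47/100 = 0.47
  PC2: 29/100 = 0.29
  PC3: 24/100 = 0.24

Step 3 — cumulative fraction after k components = (λ_1 + ... + λ_k) / Σ λ:
  k = 1: 47/100 = 0.47
  k = 2: (47 + 29)/100 = 76/100 = 0.76
  k = 3: (47 + 29 + 24)/100 = 100/100 = 1

Summary (fraction, with percent):

explained: PC1 0.47 (47%), PC2 0.29 (29%), PC3 0.24 (24%);  cumulative: 0.47, 0.76, 1


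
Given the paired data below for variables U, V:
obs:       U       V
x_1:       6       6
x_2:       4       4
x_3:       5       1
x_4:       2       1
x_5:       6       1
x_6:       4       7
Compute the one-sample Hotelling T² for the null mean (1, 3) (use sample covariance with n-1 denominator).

Step 1 — sample mean vector:
  mean(U) = (6 + 4 + 5 + 2 + 6 + 4) / 6 = 27/6 = 4.5
  mean(V) = (6 + 4 + 1 + 1 + 1 + 7) / 6 = 20/6 = 3.3333
  x̄ = (4.5, 3.3333),  deviation x̄ - mu_0 = (4.5, 3.3333) - (1, 3) = (3.5, 0.3333).

Step 2 — sample covariance matrix, S[i,j] = (1/(n-1)) · Σ_k (x_{k,i} - mean_i) · (x_{k,j} - mean_j), divisor n-1 = 5:
  S[U,U] = ((1.5)·(1.5) + (-0.5)·(-0.5) + (0.5)·(0.5) + (-2.5)·(-2.5) + (1.5)·(1.5) + (-0.5)·(-0.5)) / 5 = 11.5/5 = 2.3
  S[U,V] = ((1.5)·(2.6667) + (-0.5)·(0.6667) + (0.5)·(-2.3333) + (-2.5)·(-2.3333) + (1.5)·(-2.3333) + (-0.5)·(3.6667)) / 5 = 3/5 = 0.6
  S[V,V] = ((2.6667)·(2.6667) + (0.6667)·(0.6667) + (-2.3333)·(-2.3333) + (-2.3333)·(-2.3333) + (-2.3333)·(-2.3333) + (3.6667)·(3.6667)) / 5 = 37.3333/5 = 7.4667
  S = [[2.3, 0.6],
 [0.6, 7.4667]].

Step 3 — invert S. det(S) = 2.3·7.4667 - (0.6)² = 16.8133.
  S^{-1} = (1/det) · [[d, -b], [-b, a]] = [[0.4441, -0.0357],
 [-0.0357, 0.1368]].

Step 4 — quadratic form (x̄ - mu_0)^T · S^{-1} · (x̄ - mu_0):
  S^{-1} · (x̄ - mu_0) = (1.5424, -0.0793),
  (x̄ - mu_0)^T · [...] = (3.5)·(1.5424) + (0.3333)·(-0.0793) = 5.3721.

Step 5 — scale by n: T² = 6 · 5.3721 = 32.2324.

T² ≈ 32.2324


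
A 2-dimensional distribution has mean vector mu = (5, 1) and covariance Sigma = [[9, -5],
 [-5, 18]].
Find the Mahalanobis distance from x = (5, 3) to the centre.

Step 1 — centre the observation: (x - mu) = (0, 2).

Step 2 — invert Sigma. det(Sigma) = 9·18 - (-5)² = 137.
  Sigma^{-1} = (1/det) · [[d, -b], [-b, a]] = [[0.1314, 0.0365],
 [0.0365, 0.0657]].

Step 3 — form the quadratic (x - mu)^T · Sigma^{-1} · (x - mu):
  Sigma^{-1} · (x - mu) = (0.073, 0.1314).
  (x - mu)^T · [Sigma^{-1} · (x - mu)] = (0)·(0.073) + (2)·(0.1314) = 0.2628.

Step 4 — take square root: d = √(0.2628) ≈ 0.5126.

d(x, mu) = √(0.2628) ≈ 0.5126


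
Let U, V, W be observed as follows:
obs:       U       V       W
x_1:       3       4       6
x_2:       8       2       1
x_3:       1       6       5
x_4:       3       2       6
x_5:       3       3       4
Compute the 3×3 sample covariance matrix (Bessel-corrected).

Step 1 — column means:
  mean(U) = (3 + 8 + 1 + 3 + 3) / 5 = 18/5 = 3.6
  mean(V) = (4 + 2 + 6 + 2 + 3) / 5 = 17/5 = 3.4
  mean(W) = (6 + 1 + 5 + 6 + 4) / 5 = 22/5 = 4.4

Step 2 — sample covariance S[i,j] = (1/(n-1)) · Σ_k (x_{k,i} - mean_i) · (x_{k,j} - mean_j), with n-1 = 4.
  S[U,U] = ((-0.6)·(-0.6) + (4.4)·(4.4) + (-2.6)·(-2.6) + (-0.6)·(-0.6) + (-0.6)·(-0.6)) / 4 = 27.2/4 = 6.8
  S[U,V] = ((-0.6)·(0.6) + (4.4)·(-1.4) + (-2.6)·(2.6) + (-0.6)·(-1.4) + (-0.6)·(-0.4)) / 4 = -12.2/4 = -3.05
  S[U,W] = ((-0.6)·(1.6) + (4.4)·(-3.4) + (-2.6)·(0.6) + (-0.6)·(1.6) + (-0.6)·(-0.4)) / 4 = -18.2/4 = -4.55
  S[V,V] = ((0.6)·(0.6) + (-1.4)·(-1.4) + (2.6)·(2.6) + (-1.4)·(-1.4) + (-0.4)·(-0.4)) / 4 = 11.2/4 = 2.8
  S[V,W] = ((0.6)·(1.6) + (-1.4)·(-3.4) + (2.6)·(0.6) + (-1.4)·(1.6) + (-0.4)·(-0.4)) / 4 = 5.2/4 = 1.3
  S[W,W] = ((1.6)·(1.6) + (-3.4)·(-3.4) + (0.6)·(0.6) + (1.6)·(1.6) + (-0.4)·(-0.4)) / 4 = 17.2/4 = 4.3

S is symmetric (S[j,i] = S[i,j]). Assembling:

S = [[6.8, -3.05, -4.55],
 [-3.05, 2.8, 1.3],
 [-4.55, 1.3, 4.3]]


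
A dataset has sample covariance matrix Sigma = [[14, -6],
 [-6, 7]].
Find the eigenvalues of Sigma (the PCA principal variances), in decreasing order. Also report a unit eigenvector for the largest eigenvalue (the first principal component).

Step 1 — characteristic polynomial of 2×2 Sigma:
  det(Sigma - λI) = λ² - trace · λ + det = 0.
  trace = 14 + 7 = 21, det = 14·7 - (-6)² = 62.
Step 2 — discriminant:
  Δ = trace² - 4·det = 441 - 248 = 193.
Step 3 — eigenvalues:
  λ = (trace ± √Δ)/2 = (21 ± 13.8924)/2,
  λ_1 = 17.4462,  λ_2 = 3.5538.

Step 4 — unit eigenvector for λ_1: solve (Sigma - λ_1 I)v = 0. First row:
  (14 - 17.4462)·v_x + (-6)·v_y = 0, i.e. (-3.4462)·v_x + (-6)·v_y = 0,
  so v ∝ (b, λ_1 - a) = (-6, 3.4462); multiply by -1 so the first entry is positive: u = (6, -3.4462).
  ||u|| = √((6)² + (-3.4462)²) = √(47.8764) ≈ 6.9193,
  v_1 = u/||u|| ≈ (0.8671, -0.4981) (||v_1|| = 1).

λ_1 = 17.4462,  λ_2 = 3.5538;  v_1 ≈ (0.8671, -0.4981)


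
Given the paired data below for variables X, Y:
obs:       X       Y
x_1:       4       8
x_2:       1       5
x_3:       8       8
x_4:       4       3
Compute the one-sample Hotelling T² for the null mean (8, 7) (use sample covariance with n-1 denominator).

Step 1 — sample mean vector:
  mean(X) = (4 + 1 + 8 + 4) / 4 = 17/4 = 4.25
  mean(Y) = (8 + 5 + 8 + 3) / 4 = 24/4 = 6
  x̄ = (4.25, 6),  deviation x̄ - mu_0 = (4.25, 6) - (8, 7) = (-3.75, -1).

Step 2 — sample covariance matrix, S[i,j] = (1/(n-1)) · Σ_k (x_{k,i} - mean_i) · (x_{k,j} - mean_j), divisor n-1 = 3:
  S[X,X] = ((-0.25)·(-0.25) + (-3.25)·(-3.25) + (3.75)·(3.75) + (-0.25)·(-0.25)) / 3 = 24.75/3 = 8.25
  S[X,Y] = ((-0.25)·(2) + (-3.25)·(-1) + (3.75)·(2) + (-0.25)·(-3)) / 3 = 11/3 = 3.6667
  S[Y,Y] = ((2)·(2) + (-1)·(-1) + (2)·(2) + (-3)·(-3)) / 3 = 18/3 = 6
  S = [[8.25, 3.6667],
 [3.6667, 6]].

Step 3 — invert S. det(S) = 8.25·6 - (3.6667)² = 36.0556.
  S^{-1} = (1/det) · [[d, -b], [-b, a]] = [[0.1664, -0.1017],
 [-0.1017, 0.2288]].

Step 4 — quadratic form (x̄ - mu_0)^T · S^{-1} · (x̄ - mu_0):
  S^{-1} · (x̄ - mu_0) = (-0.5223, 0.1525),
  (x̄ - mu_0)^T · [...] = (-3.75)·(-0.5223) + (-1)·(0.1525) = 1.8062.

Step 5 — scale by n: T² = 4 · 1.8062 = 7.225.

T² ≈ 7.225


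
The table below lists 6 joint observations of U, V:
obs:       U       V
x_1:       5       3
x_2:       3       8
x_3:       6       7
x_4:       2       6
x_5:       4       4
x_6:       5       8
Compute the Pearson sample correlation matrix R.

Step 1 — column means:
  mean(U) = (5 + 3 + 6 + 2 + 4 + 5) / 6 = 25/6 = 4.1667
  mean(V) = (3 + 8 + 7 + 6 + 4 + 8) / 6 = 36/6 = 6

Step 2 — sample variances and covariances s[i,j] = (1/(n-1)) · Σ_k (x_{k,i} - mean_i) · (x_{k,j} - mean_j), with n-1 = 5:
  s[U,U] = ((0.8333)·(0.8333) + (-1.1667)·(-1.1667) + (1.8333)·(1.8333) + (-2.1667)·(-2.1667) + (-0.1667)·(-0.1667) + (0.8333)·(0.8333)) / 5 = 10.8333/5 = 2.1667
  s[U,V] = ((0.8333)·(-3) + (-1.1667)·(2) + (1.8333)·(1) + (-2.1667)·(0) + (-0.1667)·(-2) + (0.8333)·(2)) / 5 = -1/5 = -0.2
  s[V,V] = ((-3)·(-3) + (2)·(2) + (1)·(1) + (0)·(0) + (-2)·(-2) + (2)·(2)) / 5 = 22/5 = 4.4
  Sample standard deviations s_i = √(s[i,i]):
  s(U) = √(2.1667) = 1.472
  s(V) = √(4.4) = 2.0976

Step 3 — r_{ij} = s_{ij} / (s_i · s_j):
  r[U,U] = 1 (diagonal).
  r[U,V] = -0.2 / (1.472 · 2.0976) = -0.2 / 3.0876 = -0.0648
  r[V,V] = 1 (diagonal).

R is symmetric with unit diagonal. Assembling:

R = [[1, -0.0648],
 [-0.0648, 1]]


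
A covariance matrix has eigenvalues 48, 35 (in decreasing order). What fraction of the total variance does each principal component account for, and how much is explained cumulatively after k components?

Step 1 — total variance = trace(Sigma) = Σ λ_i = 48 + 35 = 83.

Step 2 — fraction explained by component i = λ_i / Σ λ:
  PC1: 48/83 = 0.5783
  PC2: 35/83 = 0.4217

Step 3 — cumulative fraction after k components = (λ_1 + ... + λ_k) / Σ λ:
  k = 1: 48/83 = 0.5783
  k = 2: (48 + 35)/83 = 83/83 = 1

Summary (fraction, with percent):

explained: PC1 0.5783 (57.83%), PC2 0.4217 (42.17%);  cumulative: 0.5783, 1


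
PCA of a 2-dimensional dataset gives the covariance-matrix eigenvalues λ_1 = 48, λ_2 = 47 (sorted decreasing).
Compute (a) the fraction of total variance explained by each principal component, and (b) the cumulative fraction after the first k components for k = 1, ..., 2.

Step 1 — total variance = trace(Sigma) = Σ λ_i = 48 + 47 = 95.

Step 2 — fraction explained by component i = λ_i / Σ λ:
  PC1: 48/95 = 0.5053
  PC2: 47/95 = 0.4947

Step 3 — cumulative fraction after k components = (λ_1 + ... + λ_k) / Σ λ:
  k = 1: 48/95 = 0.5053
  k = 2: (48 + 47)/95 = 95/95 = 1

Summary (fraction, with percent):

explained: PC1 0.5053 (50.53%), PC2 0.4947 (49.47%);  cumulative: 0.5053, 1


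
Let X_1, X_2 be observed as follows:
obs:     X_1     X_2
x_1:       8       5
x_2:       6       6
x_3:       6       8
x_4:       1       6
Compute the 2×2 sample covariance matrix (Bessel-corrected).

Step 1 — column means:
  mean(X_1) = (8 + 6 + 6 + 1) / 4 = 21/4 = 5.25
  mean(X_2) = (5 + 6 + 8 + 6) / 4 = 25/4 = 6.25

Step 2 — sample covariance S[i,j] = (1/(n-1)) · Σ_k (x_{k,i} - mean_i) · (x_{k,j} - mean_j), with n-1 = 3.
  S[X_1,X_1] = ((2.75)·(2.75) + (0.75)·(0.75) + (0.75)·(0.75) + (-4.25)·(-4.25)) / 3 = 26.75/3 = 8.9167
  S[X_1,X_2] = ((2.75)·(-1.25) + (0.75)·(-0.25) + (0.75)·(1.75) + (-4.25)·(-0.25)) / 3 = -1.25/3 = -0.4167
  S[X_2,X_2] = ((-1.25)·(-1.25) + (-0.25)·(-0.25) + (1.75)·(1.75) + (-0.25)·(-0.25)) / 3 = 4.75/3 = 1.5833

S is symmetric (S[j,i] = S[i,j]). Assembling:

S = [[8.9167, -0.4167],
 [-0.4167, 1.5833]]


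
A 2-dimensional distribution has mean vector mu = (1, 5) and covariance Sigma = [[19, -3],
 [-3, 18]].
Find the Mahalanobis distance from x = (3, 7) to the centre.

Step 1 — centre the observation: (x - mu) = (2, 2).

Step 2 — invert Sigma. det(Sigma) = 19·18 - (-3)² = 333.
  Sigma^{-1} = (1/det) · [[d, -b], [-b, a]] = [[0.0541, 0.009],
 [0.009, 0.0571]].

Step 3 — form the quadratic (x - mu)^T · Sigma^{-1} · (x - mu):
  Sigma^{-1} · (x - mu) = (0.1261, 0.1321).
  (x - mu)^T · [Sigma^{-1} · (x - mu)] = (2)·(0.1261) + (2)·(0.1321) = 0.5165.

Step 4 — take square root: d = √(0.5165) ≈ 0.7187.

d(x, mu) = √(0.5165) ≈ 0.7187


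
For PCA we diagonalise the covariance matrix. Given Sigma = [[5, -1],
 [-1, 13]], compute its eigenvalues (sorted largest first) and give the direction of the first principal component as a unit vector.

Step 1 — characteristic polynomial of 2×2 Sigma:
  det(Sigma - λI) = λ² - trace · λ + det = 0.
  trace = 5 + 13 = 18, det = 5·13 - (-1)² = 64.
Step 2 — discriminant:
  Δ = trace² - 4·det = 324 - 256 = 68.
Step 3 — eigenvalues:
  λ = (trace ± √Δ)/2 = (18 ± 8.2462)/2,
  λ_1 = 13.1231,  λ_2 = 4.8769.

Step 4 — unit eigenvector for λ_1: solve (Sigma - λ_1 I)v = 0. First row:
  (5 - 13.1231)·v_x + (-1)·v_y = 0, i.e. (-8.1231)·v_x + (-1)·v_y = 0,
  so v ∝ (b, λ_1 - a) = (-1, 8.1231); multiply by -1 so the first entry is positive: u = (1, -8.1231).
  ||u|| = √((1)² + (-8.1231)²) = √(66.9848) ≈ 8.1844,
  v_1 = u/||u|| ≈ (0.1222, -0.9925) (||v_1|| = 1).

λ_1 = 13.1231,  λ_2 = 4.8769;  v_1 ≈ (0.1222, -0.9925)


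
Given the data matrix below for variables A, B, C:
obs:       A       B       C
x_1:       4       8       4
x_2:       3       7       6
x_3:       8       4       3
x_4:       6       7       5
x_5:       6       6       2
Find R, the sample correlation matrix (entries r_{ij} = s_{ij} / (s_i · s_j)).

Step 1 — column means:
  mean(A) = (4 + 3 + 8 + 6 + 6) / 5 = 27/5 = 5.4
  mean(B) = (8 + 7 + 4 + 7 + 6) / 5 = 32/5 = 6.4
  mean(C) = (4 + 6 + 3 + 5 + 2) / 5 = 20/5 = 4

Step 2 — sample variances and covariances s[i,j] = (1/(n-1)) · Σ_k (x_{k,i} - mean_i) · (x_{k,j} - mean_j), with n-1 = 4:
  s[A,A] = ((-1.4)·(-1.4) + (-2.4)·(-2.4) + (2.6)·(2.6) + (0.6)·(0.6) + (0.6)·(0.6)) / 4 = 15.2/4 = 3.8
  s[A,B] = ((-1.4)·(1.6) + (-2.4)·(0.6) + (2.6)·(-2.4) + (0.6)·(0.6) + (0.6)·(-0.4)) / 4 = -9.8/4 = -2.45
  s[A,C] = ((-1.4)·(0) + (-2.4)·(2) + (2.6)·(-1) + (0.6)·(1) + (0.6)·(-2)) / 4 = -8/4 = -2
  s[B,B] = ((1.6)·(1.6) + (0.6)·(0.6) + (-2.4)·(-2.4) + (0.6)·(0.6) + (-0.4)·(-0.4)) / 4 = 9.2/4 = 2.3
  s[B,C] = ((1.6)·(0) + (0.6)·(2) + (-2.4)·(-1) + (0.6)·(1) + (-0.4)·(-2)) / 4 = 5/4 = 1.25
  s[C,C] = ((0)·(0) + (2)·(2) + (-1)·(-1) + (1)·(1) + (-2)·(-2)) / 4 = 10/4 = 2.5
  Sample standard deviations s_i = √(s[i,i]):
  s(A) = √(3.8) = 1.9494
  s(B) = √(2.3) = 1.5166
  s(C) = √(2.5) = 1.5811

Step 3 — r_{ij} = s_{ij} / (s_i · s_j):
  r[A,A] = 1 (diagonal).
  r[A,B] = -2.45 / (1.9494 · 1.5166) = -2.45 / 2.9563 = -0.8287
  r[A,C] = -2 / (1.9494 · 1.5811) = -2 / 3.0822 = -0.6489
  r[B,B] = 1 (diagonal).
  r[B,C] = 1.25 / (1.5166 · 1.5811) = 1.25 / 2.3979 = 0.5213
  r[C,C] = 1 (diagonal).

R is symmetric with unit diagonal. Assembling:

R = [[1, -0.8287, -0.6489],
 [-0.8287, 1, 0.5213],
 [-0.6489, 0.5213, 1]]


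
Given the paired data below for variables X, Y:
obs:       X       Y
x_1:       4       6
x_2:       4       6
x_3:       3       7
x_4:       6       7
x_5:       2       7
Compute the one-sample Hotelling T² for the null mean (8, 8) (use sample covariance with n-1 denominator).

Step 1 — sample mean vector:
  mean(X) = (4 + 4 + 3 + 6 + 2) / 5 = 19/5 = 3.8
  mean(Y) = (6 + 6 + 7 + 7 + 7) / 5 = 33/5 = 6.6
  x̄ = (3.8, 6.6),  deviation x̄ - mu_0 = (3.8, 6.6) - (8, 8) = (-4.2, -1.4).

Step 2 — sample covariance matrix, S[i,j] = (1/(n-1)) · Σ_k (x_{k,i} - mean_i) · (x_{k,j} - mean_j), divisor n-1 = 4:
  S[X,X] = ((0.2)·(0.2) + (0.2)·(0.2) + (-0.8)·(-0.8) + (2.2)·(2.2) + (-1.8)·(-1.8)) / 4 = 8.8/4 = 2.2
  S[X,Y] = ((0.2)·(-0.6) + (0.2)·(-0.6) + (-0.8)·(0.4) + (2.2)·(0.4) + (-1.8)·(0.4)) / 4 = -0.4/4 = -0.1
  S[Y,Y] = ((-0.6)·(-0.6) + (-0.6)·(-0.6) + (0.4)·(0.4) + (0.4)·(0.4) + (0.4)·(0.4)) / 4 = 1.2/4 = 0.3
  S = [[2.2, -0.1],
 [-0.1, 0.3]].

Step 3 — invert S. det(S) = 2.2·0.3 - (-0.1)² = 0.65.
  S^{-1} = (1/det) · [[d, -b], [-b, a]] = [[0.4615, 0.1538],
 [0.1538, 3.3846]].

Step 4 — quadratic form (x̄ - mu_0)^T · S^{-1} · (x̄ - mu_0):
  S^{-1} · (x̄ - mu_0) = (-2.1538, -5.3846),
  (x̄ - mu_0)^T · [...] = (-4.2)·(-2.1538) + (-1.4)·(-5.3846) = 16.5846.

Step 5 — scale by n: T² = 5 · 16.5846 = 82.9231.

T² ≈ 82.9231


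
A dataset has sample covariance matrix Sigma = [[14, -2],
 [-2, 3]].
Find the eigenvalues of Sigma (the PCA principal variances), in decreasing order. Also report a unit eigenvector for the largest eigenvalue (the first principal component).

Step 1 — characteristic polynomial of 2×2 Sigma:
  det(Sigma - λI) = λ² - trace · λ + det = 0.
  trace = 14 + 3 = 17, det = 14·3 - (-2)² = 38.
Step 2 — discriminant:
  Δ = trace² - 4·det = 289 - 152 = 137.
Step 3 — eigenvalues:
  λ = (trace ± √Δ)/2 = (17 ± 11.7047)/2,
  λ_1 = 14.3523,  λ_2 = 2.6477.

Step 4 — unit eigenvector for λ_1: solve (Sigma - λ_1 I)v = 0. First row:
  (14 - 14.3523)·v_x + (-2)·v_y = 0, i.e. (-0.3523)·v_x + (-2)·v_y = 0,
  so v ∝ (b, λ_1 - a) = (-2, 0.3523); multiply by -1 so the first entry is positive: u = (2, -0.3523).
  ||u|| = √((2)² + (-0.3523)²) = √(4.1242) ≈ 2.0308,
  v_1 = u/||u|| ≈ (0.9848, -0.1735) (||v_1|| = 1).

λ_1 = 14.3523,  λ_2 = 2.6477;  v_1 ≈ (0.9848, -0.1735)


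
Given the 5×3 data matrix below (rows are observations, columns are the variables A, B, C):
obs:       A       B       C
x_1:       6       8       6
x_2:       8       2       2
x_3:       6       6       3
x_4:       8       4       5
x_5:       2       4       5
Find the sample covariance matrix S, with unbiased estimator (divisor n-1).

Step 1 — column means:
  mean(A) = (6 + 8 + 6 + 8 + 2) / 5 = 30/5 = 6
  mean(B) = (8 + 2 + 6 + 4 + 4) / 5 = 24/5 = 4.8
  mean(C) = (6 + 2 + 3 + 5 + 5) / 5 = 21/5 = 4.2

Step 2 — sample covariance S[i,j] = (1/(n-1)) · Σ_k (x_{k,i} - mean_i) · (x_{k,j} - mean_j), with n-1 = 4.
  S[A,A] = ((0)·(0) + (2)·(2) + (0)·(0) + (2)·(2) + (-4)·(-4)) / 4 = 24/4 = 6
  S[A,B] = ((0)·(3.2) + (2)·(-2.8) + (0)·(1.2) + (2)·(-0.8) + (-4)·(-0.8)) / 4 = -4/4 = -1
  S[A,C] = ((0)·(1.8) + (2)·(-2.2) + (0)·(-1.2) + (2)·(0.8) + (-4)·(0.8)) / 4 = -6/4 = -1.5
  S[B,B] = ((3.2)·(3.2) + (-2.8)·(-2.8) + (1.2)·(1.2) + (-0.8)·(-0.8) + (-0.8)·(-0.8)) / 4 = 20.8/4 = 5.2
  S[B,C] = ((3.2)·(1.8) + (-2.8)·(-2.2) + (1.2)·(-1.2) + (-0.8)·(0.8) + (-0.8)·(0.8)) / 4 = 9.2/4 = 2.3
  S[C,C] = ((1.8)·(1.8) + (-2.2)·(-2.2) + (-1.2)·(-1.2) + (0.8)·(0.8) + (0.8)·(0.8)) / 4 = 10.8/4 = 2.7

S is symmetric (S[j,i] = S[i,j]). Assembling:

S = [[6, -1, -1.5],
 [-1, 5.2, 2.3],
 [-1.5, 2.3, 2.7]]


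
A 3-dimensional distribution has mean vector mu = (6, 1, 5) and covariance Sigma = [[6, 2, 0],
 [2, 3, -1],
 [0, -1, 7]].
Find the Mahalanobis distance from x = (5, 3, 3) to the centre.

Step 1 — centre the observation: (x - mu) = (-1, 2, -2).

Step 2 — invert Sigma (cofactor / det for 3×3, or solve directly):
  Sigma^{-1} = [[0.2174, -0.1522, -0.0217],
 [-0.1522, 0.4565, 0.0652],
 [-0.0217, 0.0652, 0.1522]].

Step 3 — form the quadratic (x - mu)^T · Sigma^{-1} · (x - mu):
  Sigma^{-1} · (x - mu) = (-0.4783, 0.9348, -0.1522).
  (x - mu)^T · [Sigma^{-1} · (x - mu)] = (-1)·(-0.4783) + (2)·(0.9348) + (-2)·(-0.1522) = 2.6522.

Step 4 — take square root: d = √(2.6522) ≈ 1.6285.

d(x, mu) = √(2.6522) ≈ 1.6285


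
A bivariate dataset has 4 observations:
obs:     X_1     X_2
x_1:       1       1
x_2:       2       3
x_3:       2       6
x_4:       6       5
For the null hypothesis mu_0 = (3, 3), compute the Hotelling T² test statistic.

Step 1 — sample mean vector:
  mean(X_1) = (1 + 2 + 2 + 6) / 4 = 11/4 = 2.75
  mean(X_2) = (1 + 3 + 6 + 5) / 4 = 15/4 = 3.75
  x̄ = (2.75, 3.75),  deviation x̄ - mu_0 = (2.75, 3.75) - (3, 3) = (-0.25, 0.75).

Step 2 — sample covariance matrix, S[i,j] = (1/(n-1)) · Σ_k (x_{k,i} - mean_i) · (x_{k,j} - mean_j), divisor n-1 = 3:
  S[X_1,X_1] = ((-1.75)·(-1.75) + (-0.75)·(-0.75) + (-0.75)·(-0.75) + (3.25)·(3.25)) / 3 = 14.75/3 = 4.9167
  S[X_1,X_2] = ((-1.75)·(-2.75) + (-0.75)·(-0.75) + (-0.75)·(2.25) + (3.25)·(1.25)) / 3 = 7.75/3 = 2.5833
  S[X_2,X_2] = ((-2.75)·(-2.75) + (-0.75)·(-0.75) + (2.25)·(2.25) + (1.25)·(1.25)) / 3 = 14.75/3 = 4.9167
  S = [[4.9167, 2.5833],
 [2.5833, 4.9167]].

Step 3 — invert S. det(S) = 4.9167·4.9167 - (2.5833)² = 17.5.
  S^{-1} = (1/det) · [[d, -b], [-b, a]] = [[0.281, -0.1476],
 [-0.1476, 0.281]].

Step 4 — quadratic form (x̄ - mu_0)^T · S^{-1} · (x̄ - mu_0):
  S^{-1} · (x̄ - mu_0) = (-0.181, 0.2476),
  (x̄ - mu_0)^T · [...] = (-0.25)·(-0.181) + (0.75)·(0.2476) = 0.231.

Step 5 — scale by n: T² = 4 · 0.231 = 0.9238.

T² ≈ 0.9238


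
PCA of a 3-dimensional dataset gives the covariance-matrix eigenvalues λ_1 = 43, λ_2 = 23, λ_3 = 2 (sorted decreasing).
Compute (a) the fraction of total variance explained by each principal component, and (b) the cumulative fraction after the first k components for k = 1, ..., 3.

Step 1 — total variance = trace(Sigma) = Σ λ_i = 43 + 23 + 2 = 68.

Step 2 — fraction explained by component i = λ_i / Σ λ:
  PC1: 43/68 = 0.6324
  PC2: 23/68 = 0.3382
  PC3: 2/68 = 0.0294

Step 3 — cumulative fraction after k components = (λ_1 + ... + λ_k) / Σ λ:
  k = 1: 43/68 = 0.6324
  k = 2: (43 + 23)/68 = 66/68 = 0.9706
  k = 3: (43 + 23 + 2)/68 = 68/68 = 1

Summary (fraction, with percent):

explained: PC1 0.6324 (63.24%), PC2 0.3382 (33.82%), PC3 0.0294 (2.94%);  cumulative: 0.6324, 0.9706, 1


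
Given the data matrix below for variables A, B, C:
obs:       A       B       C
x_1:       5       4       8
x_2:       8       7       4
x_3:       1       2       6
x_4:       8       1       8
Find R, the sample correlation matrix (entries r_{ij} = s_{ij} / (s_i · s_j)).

Step 1 — column means:
  mean(A) = (5 + 8 + 1 + 8) / 4 = 22/4 = 5.5
  mean(B) = (4 + 7 + 2 + 1) / 4 = 14/4 = 3.5
  mean(C) = (8 + 4 + 6 + 8) / 4 = 26/4 = 6.5

Step 2 — sample variances and covariances s[i,j] = (1/(n-1)) · Σ_k (x_{k,i} - mean_i) · (x_{k,j} - mean_j), with n-1 = 3:
  s[A,A] = ((-0.5)·(-0.5) + (2.5)·(2.5) + (-4.5)·(-4.5) + (2.5)·(2.5)) / 3 = 33/3 = 11
  s[A,B] = ((-0.5)·(0.5) + (2.5)·(3.5) + (-4.5)·(-1.5) + (2.5)·(-2.5)) / 3 = 9/3 = 3
  s[A,C] = ((-0.5)·(1.5) + (2.5)·(-2.5) + (-4.5)·(-0.5) + (2.5)·(1.5)) / 3 = -1/3 = -0.3333
  s[B,B] = ((0.5)·(0.5) + (3.5)·(3.5) + (-1.5)·(-1.5) + (-2.5)·(-2.5)) / 3 = 21/3 = 7
  s[B,C] = ((0.5)·(1.5) + (3.5)·(-2.5) + (-1.5)·(-0.5) + (-2.5)·(1.5)) / 3 = -11/3 = -3.6667
  s[C,C] = ((1.5)·(1.5) + (-2.5)·(-2.5) + (-0.5)·(-0.5) + (1.5)·(1.5)) / 3 = 11/3 = 3.6667
  Sample standard deviations s_i = √(s[i,i]):
  s(A) = √(11) = 3.3166
  s(B) = √(7) = 2.6458
  s(C) = √(3.6667) = 1.9149

Step 3 — r_{ij} = s_{ij} / (s_i · s_j):
  r[A,A] = 1 (diagonal).
  r[A,B] = 3 / (3.3166 · 2.6458) = 3 / 8.775 = 0.3419
  r[A,C] = -0.3333 / (3.3166 · 1.9149) = -0.3333 / 6.3509 = -0.0525
  r[B,B] = 1 (diagonal).
  r[B,C] = -3.6667 / (2.6458 · 1.9149) = -3.6667 / 5.0662 = -0.7237
  r[C,C] = 1 (diagonal).

R is symmetric with unit diagonal. Assembling:

R = [[1, 0.3419, -0.0525],
 [0.3419, 1, -0.7237],
 [-0.0525, -0.7237, 1]]


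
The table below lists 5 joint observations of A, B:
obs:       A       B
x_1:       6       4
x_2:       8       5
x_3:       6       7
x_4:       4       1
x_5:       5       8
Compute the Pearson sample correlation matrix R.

Step 1 — column means:
  mean(A) = (6 + 8 + 6 + 4 + 5) / 5 = 29/5 = 5.8
  mean(B) = (4 + 5 + 7 + 1 + 8) / 5 = 25/5 = 5

Step 2 — sample variances and covariances s[i,j] = (1/(n-1)) · Σ_k (x_{k,i} - mean_i) · (x_{k,j} - mean_j), with n-1 = 4:
  s[A,A] = ((0.2)·(0.2) + (2.2)·(2.2) + (0.2)·(0.2) + (-1.8)·(-1.8) + (-0.8)·(-0.8)) / 4 = 8.8/4 = 2.2
  s[A,B] = ((0.2)·(-1) + (2.2)·(0) + (0.2)·(2) + (-1.8)·(-4) + (-0.8)·(3)) / 4 = 5/4 = 1.25
  s[B,B] = ((-1)·(-1) + (0)·(0) + (2)·(2) + (-4)·(-4) + (3)·(3)) / 4 = 30/4 = 7.5
  Sample standard deviations s_i = √(s[i,i]):
  s(A) = √(2.2) = 1.4832
  s(B) = √(7.5) = 2.7386

Step 3 — r_{ij} = s_{ij} / (s_i · s_j):
  r[A,A] = 1 (diagonal).
  r[A,B] = 1.25 / (1.4832 · 2.7386) = 1.25 / 4.062 = 0.3077
  r[B,B] = 1 (diagonal).

R is symmetric with unit diagonal. Assembling:

R = [[1, 0.3077],
 [0.3077, 1]]


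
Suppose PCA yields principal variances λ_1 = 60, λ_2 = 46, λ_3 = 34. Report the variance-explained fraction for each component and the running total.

Step 1 — total variance = trace(Sigma) = Σ λ_i = 60 + 46 + 34 = 140.

Step 2 — fraction explained by component i = λ_i / Σ λ:
  PC1: 60/140 = 0.4286
  PC2: 46/140 = 0.3286
  PC3: 34/140 = 0.2429

Step 3 — cumulative fraction after k components = (λ_1 + ... + λ_k) / Σ λ:
  k = 1: 60/140 = 0.4286
  k = 2: (60 + 46)/140 = 106/140 = 0.7571
  k = 3: (60 + 46 + 34)/140 = 140/140 = 1

Summary (fraction, with percent):

explained: PC1 0.4286 (42.86%), PC2 0.3286 (32.86%), PC3 0.2429 (24.29%);  cumulative: 0.4286, 0.7571, 1


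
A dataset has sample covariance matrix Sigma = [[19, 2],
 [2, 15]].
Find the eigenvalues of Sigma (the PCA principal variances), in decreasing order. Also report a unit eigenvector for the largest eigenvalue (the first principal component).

Step 1 — characteristic polynomial of 2×2 Sigma:
  det(Sigma - λI) = λ² - trace · λ + det = 0.
  trace = 19 + 15 = 34, det = 19·15 - (2)² = 281.
Step 2 — discriminant:
  Δ = trace² - 4·det = 1156 - 1124 = 32.
Step 3 — eigenvalues:
  λ = (trace ± √Δ)/2 = (34 ± 5.6569)/2,
  λ_1 = 19.8284,  λ_2 = 14.1716.

Step 4 — unit eigenvector for λ_1: solve (Sigma - λ_1 I)v = 0. First row:
  (19 - 19.8284)·v_x + (2)·v_y = 0, i.e. (-0.8284)·v_x + (2)·v_y = 0,
  so v ∝ (b, λ_1 - a) = (2, 0.8284) = u.
  ||u|| = √((2)² + (0.8284)²) = √(4.6863) ≈ 2.1648,
  v_1 = u/||u|| ≈ (0.9239, 0.3827) (||v_1|| = 1).

λ_1 = 19.8284,  λ_2 = 14.1716;  v_1 ≈ (0.9239, 0.3827)
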